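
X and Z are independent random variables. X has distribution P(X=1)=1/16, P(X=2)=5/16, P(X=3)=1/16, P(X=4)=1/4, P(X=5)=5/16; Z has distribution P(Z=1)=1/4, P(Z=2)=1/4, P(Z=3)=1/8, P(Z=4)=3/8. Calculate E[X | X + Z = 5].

17/6

P(X + Z = 5) = 9/64.
Summing X·P(x,y) over outcomes with X + Z = 5 gives 51/128.
E[X | X + Z = 5] = (51/128) / (9/64) = 17/6.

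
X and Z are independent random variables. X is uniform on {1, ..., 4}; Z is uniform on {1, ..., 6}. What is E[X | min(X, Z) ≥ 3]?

7/2

P(min(X, Z) ≥ 3) = 1/3.
Summing X·P(x,y) over outcomes with min(X, Z) ≥ 3 gives 7/6.
E[X | min(X, Z) ≥ 3] = (7/6) / (1/3) = 7/2.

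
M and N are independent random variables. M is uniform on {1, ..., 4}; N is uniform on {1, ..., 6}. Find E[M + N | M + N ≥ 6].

P(M + N ≥ 6) = 7/12.
Summing (M+N)·P(x,y) over outcomes with M + N ≥ 6 gives 13/3.
E[M + N | M + N ≥ 6] = (13/3) / (7/12) = 52/7.

52/7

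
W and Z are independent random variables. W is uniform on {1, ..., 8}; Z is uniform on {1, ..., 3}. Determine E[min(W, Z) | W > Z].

17/9

P(W > Z) = 3/4.
Summing min(W,Z)·P(x,y) over outcomes with W > Z gives 17/12.
E[min(W, Z) | W > Z] = (17/12) / (3/4) = 17/9.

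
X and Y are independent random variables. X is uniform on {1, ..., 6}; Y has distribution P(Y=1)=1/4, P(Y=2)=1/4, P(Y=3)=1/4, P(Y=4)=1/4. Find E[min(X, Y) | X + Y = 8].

P(X + Y = 8) = 1/8.
Summing min(X,Y)·P(x,y) over outcomes with X + Y = 8 gives 3/8.
E[min(X, Y) | X + Y = 8] = (3/8) / (1/8) = 3.

3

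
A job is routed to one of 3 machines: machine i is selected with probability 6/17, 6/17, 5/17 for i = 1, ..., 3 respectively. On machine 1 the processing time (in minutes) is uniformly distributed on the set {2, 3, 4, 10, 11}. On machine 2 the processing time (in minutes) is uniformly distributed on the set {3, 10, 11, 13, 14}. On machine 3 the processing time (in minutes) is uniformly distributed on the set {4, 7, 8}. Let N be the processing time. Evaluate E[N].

1933/255

E[N | machine 1] = (2+3+4+10+11)/5 = 6.
E[N | machine 2] = (3+10+11+13+14)/5 = 51/5.
E[N | machine 3] = (4+7+8)/3 = 19/3.
E[N] = (6/17)·(6) + (6/17)·(51/5) + (5/17)·(19/3) = 1933/255.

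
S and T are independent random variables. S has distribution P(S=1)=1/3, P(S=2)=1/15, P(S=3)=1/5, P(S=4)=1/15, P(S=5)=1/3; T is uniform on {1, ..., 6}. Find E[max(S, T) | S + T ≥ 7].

P(S + T ≥ 7) = 1/2.
Summing max(S,T)·P(x,y) over outcomes with S + T ≥ 7 gives 47/18.
E[max(S, T) | S + T ≥ 7] = (47/18) / (1/2) = 47/9.

47/9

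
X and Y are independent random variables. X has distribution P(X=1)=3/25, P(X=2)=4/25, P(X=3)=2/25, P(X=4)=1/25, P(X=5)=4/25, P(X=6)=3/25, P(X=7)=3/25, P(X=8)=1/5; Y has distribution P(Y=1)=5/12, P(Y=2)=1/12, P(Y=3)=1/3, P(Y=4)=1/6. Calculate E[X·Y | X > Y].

2831/222

P(X > Y) = 37/50.
Summing XY·P(x,y) over outcomes with X > Y gives 2831/300.
E[X·Y | X > Y] = (2831/300) / (37/50) = 2831/222.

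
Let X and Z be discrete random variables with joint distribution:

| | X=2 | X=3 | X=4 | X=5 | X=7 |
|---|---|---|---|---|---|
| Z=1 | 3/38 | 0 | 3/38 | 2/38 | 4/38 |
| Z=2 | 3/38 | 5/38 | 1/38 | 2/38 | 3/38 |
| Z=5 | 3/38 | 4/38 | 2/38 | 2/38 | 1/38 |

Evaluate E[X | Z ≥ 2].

99/26

P(Z ≥ 2) = 13/19.
Summing X·P(X=x,Z=y) over the conditioning event gives 99/38.
E[X | Z ≥ 2] = (99/38) / (13/19) = 99/26.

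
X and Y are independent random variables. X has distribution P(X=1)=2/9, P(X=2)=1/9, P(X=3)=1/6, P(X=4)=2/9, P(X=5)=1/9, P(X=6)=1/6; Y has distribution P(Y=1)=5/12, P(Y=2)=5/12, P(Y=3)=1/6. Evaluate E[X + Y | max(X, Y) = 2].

P(max(X, Y) = 2) = 5/27.
Summing (X+Y)·P(x,y) over outcomes with max(X, Y) = 2 gives 65/108.
E[X + Y | max(X, Y) = 2] = (65/108) / (5/27) = 13/4.

13/4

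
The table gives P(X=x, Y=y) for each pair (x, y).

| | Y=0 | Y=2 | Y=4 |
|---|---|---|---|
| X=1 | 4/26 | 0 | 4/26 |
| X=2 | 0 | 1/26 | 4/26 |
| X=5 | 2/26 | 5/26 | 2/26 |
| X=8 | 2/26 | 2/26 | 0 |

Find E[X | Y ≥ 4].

P(Y ≥ 4) = 5/13.
Σ X·P over the event = 1·(4/26) + 2·(4/26) + 5·(2/26) = 11/13.
E[X | Y ≥ 4] = (11/13) / (5/13) = 11/5.

11/5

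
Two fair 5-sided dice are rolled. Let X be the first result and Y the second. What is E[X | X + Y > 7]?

13/3

Outcomes with X + Y > 7: (3,5), (4,4), (4,5), (5,3), (5,4), (5,5), each with probability 1/25.
E[X | X + Y > 7] = (3 + 4 + 4 + 5 + 5 + 5) / 6 = 13/3.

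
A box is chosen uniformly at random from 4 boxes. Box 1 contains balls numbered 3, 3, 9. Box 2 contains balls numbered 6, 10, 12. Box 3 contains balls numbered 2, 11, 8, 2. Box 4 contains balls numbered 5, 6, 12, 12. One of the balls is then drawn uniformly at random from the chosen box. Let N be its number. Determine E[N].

E[N | box 1] = (3+3+9)/3 = 5.
E[N | box 2] = (6+10+12)/3 = 28/3.
E[N | box 3] = (2+11+8+2)/4 = 23/4.
E[N | box 4] = (5+6+12+12)/4 = 35/4.
E[N] = (1/4)·(5) + (1/4)·(28/3) + (1/4)·(23/4) + (1/4)·(35/4) = 173/24.

173/24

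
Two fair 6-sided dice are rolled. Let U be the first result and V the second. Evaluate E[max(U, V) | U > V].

14/3

P(U > V) = 5/12.
Summing max(U,V)·P(x,y) over outcomes with U > V gives 35/18.
E[max(U, V) | U > V] = (35/18) / (5/12) = 14/3.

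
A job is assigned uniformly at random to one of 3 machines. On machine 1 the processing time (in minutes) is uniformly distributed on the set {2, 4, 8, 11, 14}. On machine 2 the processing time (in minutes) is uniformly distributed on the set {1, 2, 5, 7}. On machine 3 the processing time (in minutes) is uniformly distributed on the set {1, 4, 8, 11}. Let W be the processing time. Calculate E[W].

E[W | machine 1] = (2+4+8+11+14)/5 = 39/5.
E[W | machine 2] = (1+2+5+7)/4 = 15/4.
E[W | machine 3] = (1+4+8+11)/4 = 6.
By the law of total expectation,
E[W] = (1/3)·(39/5) + (1/3)·(15/4) + (1/3)·(6) = 117/20.

117/20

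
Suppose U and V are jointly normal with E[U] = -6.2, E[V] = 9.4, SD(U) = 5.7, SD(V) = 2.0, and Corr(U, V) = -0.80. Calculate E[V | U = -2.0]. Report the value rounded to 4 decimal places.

8.2211

For a bivariate normal, E[V | U=x] = μ_V + ρ·(σ_V/σ_U)·(x − μ_U).
E[V | U=-2.0] = 9.4 + (-0.80)·(2.0/5.7)·(-2.0 − (-6.2)) = 9.4 + (-0.2807)·(4.2) = 8.2211.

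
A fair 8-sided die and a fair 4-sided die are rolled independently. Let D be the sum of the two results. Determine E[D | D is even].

7

P(D is even) = 1/2.
Σ over the event: 2·1/32 + 4·3/32 + 6·1/8 + 8·1/8 + 10·3/32 + 12·1/32 = 7/2.
E[D | D is even] = (7/2) / (1/2) = 7.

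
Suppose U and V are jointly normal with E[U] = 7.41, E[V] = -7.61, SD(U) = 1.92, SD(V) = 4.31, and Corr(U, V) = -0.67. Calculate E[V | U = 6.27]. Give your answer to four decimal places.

For a bivariate normal, E[V | U=x] = μ_V + ρ·(σ_V/σ_U)·(x − μ_U).
E[V | U=6.27] = -7.61 + (-0.67)·(4.31/1.92)·(6.27 − (7.41)) = -7.61 + (-1.504)·(-1.14) = -5.8954.

-5.8954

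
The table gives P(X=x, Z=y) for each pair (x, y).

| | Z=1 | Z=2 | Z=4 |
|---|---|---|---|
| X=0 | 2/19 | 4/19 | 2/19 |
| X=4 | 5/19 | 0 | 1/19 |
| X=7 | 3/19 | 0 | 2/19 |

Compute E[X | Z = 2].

0

P(Z = 2) = 4/19.
Σ X·P over the event = 0·(4/19) = 0.
E[X | Z = 2] = (0) / (4/19) = 0.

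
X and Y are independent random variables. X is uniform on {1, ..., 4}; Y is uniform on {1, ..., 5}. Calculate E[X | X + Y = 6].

5/2

Outcomes with X + Y = 6: (1,5), (2,4), (3,3), (4,2), each with probability 1/20.
E[X | X + Y = 6] = (1 + 2 + 3 + 4) / 4 = 5/2.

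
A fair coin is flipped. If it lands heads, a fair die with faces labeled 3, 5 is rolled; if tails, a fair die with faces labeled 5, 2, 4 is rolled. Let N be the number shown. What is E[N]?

23/6

E[N | heads] = (3+5)/2 = 4.
E[N | tails] = (5+2+4)/3 = 11/3.
By the law of total expectation,
E[N] = (1/2)·(4) + (1/2)·(11/3) = 23/6.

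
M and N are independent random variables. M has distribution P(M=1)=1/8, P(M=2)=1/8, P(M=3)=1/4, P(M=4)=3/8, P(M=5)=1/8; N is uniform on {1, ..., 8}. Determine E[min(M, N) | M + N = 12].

17/4

P(M + N = 12) = 1/16.
Summing min(M,N)·P(x,y) over outcomes with M + N = 12 gives 17/64.
E[min(M, N) | M + N = 12] = (17/64) / (1/16) = 17/4.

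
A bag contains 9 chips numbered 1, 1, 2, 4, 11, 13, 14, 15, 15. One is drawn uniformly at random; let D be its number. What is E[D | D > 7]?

68/5

P(D > 7) = 5/9.
Σ over the event: 11·1/9 + 13·1/9 + 14·1/9 + 15·2/9 = 68/9.
E[D | D > 7] = (68/9) / (5/9) = 68/5.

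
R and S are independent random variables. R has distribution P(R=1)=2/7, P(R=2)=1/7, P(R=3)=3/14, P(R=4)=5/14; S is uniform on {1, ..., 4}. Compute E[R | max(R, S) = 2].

3/2

P(max(R, S) = 2) = 1/7.
Summing R·P(x,y) over outcomes with max(R, S) = 2 gives 3/14.
E[R | max(R, S) = 2] = (3/14) / (1/7) = 3/2.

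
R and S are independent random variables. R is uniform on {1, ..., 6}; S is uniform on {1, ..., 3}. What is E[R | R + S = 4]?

2

Outcomes with R + S = 4: (1,3), (2,2), (3,1), each with probability 1/18.
E[R | R + S = 4] = (1 + 2 + 3) / 3 = 2.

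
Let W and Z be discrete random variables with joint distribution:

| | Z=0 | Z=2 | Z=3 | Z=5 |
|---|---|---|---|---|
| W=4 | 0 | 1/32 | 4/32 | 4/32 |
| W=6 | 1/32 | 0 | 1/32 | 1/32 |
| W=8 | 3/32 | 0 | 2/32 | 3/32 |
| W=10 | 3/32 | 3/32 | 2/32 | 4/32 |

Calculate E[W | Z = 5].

P(Z = 5) = 3/8.
Σ W·P over the event = 4·(4/32) + 6·(1/32) + 8·(3/32) + 10·(4/32) = 43/16.
E[W | Z = 5] = (43/16) / (3/8) = 43/6.

43/6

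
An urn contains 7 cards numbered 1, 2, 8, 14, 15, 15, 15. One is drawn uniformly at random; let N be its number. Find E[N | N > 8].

59/4

P(N > 8) = 4/7.
Σ over the event: 14·1/7 + 15·3/7 = 59/7.
E[N | N > 8] = (59/7) / (4/7) = 59/4.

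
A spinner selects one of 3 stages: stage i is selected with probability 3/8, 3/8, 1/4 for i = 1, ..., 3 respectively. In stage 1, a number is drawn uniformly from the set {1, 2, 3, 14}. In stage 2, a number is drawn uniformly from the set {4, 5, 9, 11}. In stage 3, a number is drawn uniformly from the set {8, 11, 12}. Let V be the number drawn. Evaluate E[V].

689/96

E[V | stage 1] = (1+2+3+14)/4 = 5.
E[V | stage 2] = (4+5+9+11)/4 = 29/4.
E[V | stage 3] = (8+11+12)/3 = 31/3.
By the law of total expectation,
E[V] = (3/8)·(5) + (3/8)·(29/4) + (1/4)·(31/3) = 689/96.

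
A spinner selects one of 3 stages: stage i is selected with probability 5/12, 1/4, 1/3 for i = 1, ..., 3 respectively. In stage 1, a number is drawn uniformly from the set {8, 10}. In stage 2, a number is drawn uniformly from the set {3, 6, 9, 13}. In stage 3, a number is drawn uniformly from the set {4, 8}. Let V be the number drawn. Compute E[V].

123/16

E[V | stage 1] = (8+10)/2 = 9.
E[V | stage 2] = (3+6+9+13)/4 = 31/4.
E[V | stage 3] = (4+8)/2 = 6.
By the law of total expectation,
E[V] = (5/12)·(9) + (1/4)·(31/4) + (1/3)·(6) = 123/16.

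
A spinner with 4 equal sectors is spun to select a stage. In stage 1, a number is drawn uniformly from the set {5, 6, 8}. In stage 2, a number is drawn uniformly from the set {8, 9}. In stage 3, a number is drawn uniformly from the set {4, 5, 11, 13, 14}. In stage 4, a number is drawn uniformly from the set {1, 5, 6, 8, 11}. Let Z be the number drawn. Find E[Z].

913/120

E[Z | stage 1] = (5+6+8)/3 = 19/3.
E[Z | stage 2] = (8+9)/2 = 17/2.
E[Z | stage 3] = (4+5+11+13+14)/5 = 47/5.
E[Z | stage 4] = (1+5+6+8+11)/5 = 31/5.
By the law of total expectation,
E[Z] = (1/4)·(19/3) + (1/4)·(17/2) + (1/4)·(47/5) + (1/4)·(31/5) = 913/120.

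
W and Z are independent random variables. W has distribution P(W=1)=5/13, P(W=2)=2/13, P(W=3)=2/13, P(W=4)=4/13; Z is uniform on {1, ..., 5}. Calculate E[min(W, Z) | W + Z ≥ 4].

P(W + Z ≥ 4) = 53/65.
Summing min(W,Z)·P(x,y) over outcomes with W + Z ≥ 4 gives 111/65.
E[min(W, Z) | W + Z ≥ 4] = (111/65) / (53/65) = 111/53.

111/53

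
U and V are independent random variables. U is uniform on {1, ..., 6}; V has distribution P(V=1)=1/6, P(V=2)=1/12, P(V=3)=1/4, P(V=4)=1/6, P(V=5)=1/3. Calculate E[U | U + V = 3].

5/3

P(U + V = 3) = 1/24.
Summing U·P(x,y) over outcomes with U + V = 3 gives 5/72.
E[U | U + V = 3] = (5/72) / (1/24) = 5/3.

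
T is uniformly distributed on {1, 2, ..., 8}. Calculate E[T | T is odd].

Given T is odd, T is equally likely to be any of {1, 3, 5, 7}.
E[T | T is odd] = (1 + 3 + 5 + 7) / 4 = 4.

4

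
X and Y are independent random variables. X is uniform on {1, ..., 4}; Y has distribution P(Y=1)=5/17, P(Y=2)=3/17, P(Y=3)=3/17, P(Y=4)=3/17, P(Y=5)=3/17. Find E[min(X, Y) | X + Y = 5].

P(X + Y = 5) = 7/34.
Summing min(X,Y)·P(x,y) over outcomes with X + Y = 5 gives 5/17.
E[min(X, Y) | X + Y = 5] = (5/17) / (7/34) = 10/7.

10/7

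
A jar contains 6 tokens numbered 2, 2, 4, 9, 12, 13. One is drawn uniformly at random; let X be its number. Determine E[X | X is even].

P(X is even) = 2/3.
Σ over the event: 2·1/3 + 4·1/6 + 12·1/6 = 10/3.
E[X | X is even] = (10/3) / (2/3) = 5.

5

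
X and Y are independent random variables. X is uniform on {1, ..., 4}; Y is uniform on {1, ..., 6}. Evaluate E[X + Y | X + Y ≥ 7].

8

Outcomes with X + Y ≥ 7: (1,6), (2,5), (2,6), (3,4), (3,5), (3,6), (4,3), (4,4), (4,5), (4,6), each with probability 1/24.
E[X + Y | X + Y ≥ 7] = (7 + 7 + 8 + 7 + 8 + 9 + 7 + 8 + 9 + 10) / 10 = 8.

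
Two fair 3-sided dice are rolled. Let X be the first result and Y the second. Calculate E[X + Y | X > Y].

4

Outcomes with X > Y: (2,1), (3,1), (3,2), each with probability 1/9.
E[X + Y | X > Y] = (3 + 4 + 5) / 3 = 4.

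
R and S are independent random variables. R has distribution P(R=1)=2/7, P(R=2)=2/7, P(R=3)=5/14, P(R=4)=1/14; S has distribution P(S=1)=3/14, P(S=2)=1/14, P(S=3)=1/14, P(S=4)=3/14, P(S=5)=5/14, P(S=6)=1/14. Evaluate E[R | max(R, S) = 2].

P(max(R, S) = 2) = 5/49.
Summing R·P(x,y) over outcomes with max(R, S) = 2 gives 9/49.
E[R | max(R, S) = 2] = (9/49) / (5/49) = 9/5.

9/5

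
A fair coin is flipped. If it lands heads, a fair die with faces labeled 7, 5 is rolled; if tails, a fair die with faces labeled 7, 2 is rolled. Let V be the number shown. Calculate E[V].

E[V | heads] = (7+5)/2 = 6.
E[V | tails] = (7+2)/2 = 9/2.
By the law of total expectation,
E[V] = (1/2)·(6) + (1/2)·(9/2) = 21/4.

21/4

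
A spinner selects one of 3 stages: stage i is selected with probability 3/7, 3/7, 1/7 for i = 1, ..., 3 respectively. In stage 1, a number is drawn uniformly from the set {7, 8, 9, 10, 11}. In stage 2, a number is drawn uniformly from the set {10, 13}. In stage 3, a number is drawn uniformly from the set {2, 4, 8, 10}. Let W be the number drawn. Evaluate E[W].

135/14

E[W | stage 1] = (7+8+9+10+11)/5 = 9.
E[W | stage 2] = (10+13)/2 = 23/2.
E[W | stage 3] = (2+4+8+10)/4 = 6.
By the law of total expectation,
E[W] = (3/7)·(9) + (3/7)·(23/2) + (1/7)·(6) = 135/14.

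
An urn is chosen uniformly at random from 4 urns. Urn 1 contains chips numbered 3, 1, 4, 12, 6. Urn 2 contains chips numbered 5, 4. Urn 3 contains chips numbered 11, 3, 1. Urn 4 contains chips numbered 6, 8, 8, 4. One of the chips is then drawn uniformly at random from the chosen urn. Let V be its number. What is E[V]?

53/10

E[V | urn 1] = (3+1+4+12+6)/5 = 26/5.
E[V | urn 2] = (5+4)/2 = 9/2.
E[V | urn 3] = (11+3+1)/3 = 5.
E[V | urn 4] = (6+8+8+4)/4 = 13/2.
E[V] = (1/4)·(26/5) + (1/4)·(9/2) + (1/4)·(5) + (1/4)·(13/2) = 53/10.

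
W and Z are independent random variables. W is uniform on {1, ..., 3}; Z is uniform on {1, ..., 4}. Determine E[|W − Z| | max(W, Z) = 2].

P(max(W, Z) = 2) = 1/4.
Summing |W−Z|·P(x,y) over outcomes with max(W, Z) = 2 gives 1/6.
E[|W − Z| | max(W, Z) = 2] = (1/6) / (1/4) = 2/3.

2/3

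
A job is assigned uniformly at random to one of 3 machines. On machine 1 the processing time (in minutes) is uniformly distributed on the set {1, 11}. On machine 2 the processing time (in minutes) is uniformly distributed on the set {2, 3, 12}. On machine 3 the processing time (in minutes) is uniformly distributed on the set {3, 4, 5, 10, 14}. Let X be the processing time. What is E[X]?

E[X | machine 1] = (1+11)/2 = 6.
E[X | machine 2] = (2+3+12)/3 = 17/3.
E[X | machine 3] = (3+4+5+10+14)/5 = 36/5.
By the law of total expectation,
E[X] = (1/3)·(6) + (1/3)·(17/3) + (1/3)·(36/5) = 283/45.

283/45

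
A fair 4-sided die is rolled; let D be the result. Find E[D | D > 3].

4

Given D > 3, D is equally likely to be any of {4}.
E[D | D > 3] = (4) / 1 = 4.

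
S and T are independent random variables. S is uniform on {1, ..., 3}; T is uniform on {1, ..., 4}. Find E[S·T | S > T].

11/3

P(S > T) = 1/4.
Summing ST·P(x,y) over outcomes with S > T gives 11/12.
E[S·T | S > T] = (11/12) / (1/4) = 11/3.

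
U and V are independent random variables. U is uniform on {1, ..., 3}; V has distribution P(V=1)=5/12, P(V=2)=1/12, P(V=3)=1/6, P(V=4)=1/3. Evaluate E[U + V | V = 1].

P(V = 1) = 5/12.
Summing (U+V)·P(x,y) over outcomes with V = 1 gives 5/4.
E[U + V | V = 1] = (5/4) / (5/12) = 3.

3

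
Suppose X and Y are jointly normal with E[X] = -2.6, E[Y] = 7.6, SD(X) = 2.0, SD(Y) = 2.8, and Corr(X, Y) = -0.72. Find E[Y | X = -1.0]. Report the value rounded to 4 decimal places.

The regression of Y on X has slope ρ·σ_Y/σ_X and passes through (μ_X, μ_Y).
E[Y | X=-1.0] = 7.6 + (-0.72)·(2.8/2.0)·(-1.0 − (-2.6)) = 7.6 + (-1.008)·(1.6) = 5.9872.

5.9872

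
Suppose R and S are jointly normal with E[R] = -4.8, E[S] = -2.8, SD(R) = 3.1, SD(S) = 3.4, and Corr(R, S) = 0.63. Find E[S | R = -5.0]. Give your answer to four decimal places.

For a bivariate normal, E[S | R=x] = μ_S + ρ·(σ_S/σ_R)·(x − μ_R).
E[S | R=-5.0] = -2.8 + (0.63)·(3.4/3.1)·(-5.0 − (-4.8)) = -2.8 + (0.69097)·(-0.2) = -2.9382.

-2.9382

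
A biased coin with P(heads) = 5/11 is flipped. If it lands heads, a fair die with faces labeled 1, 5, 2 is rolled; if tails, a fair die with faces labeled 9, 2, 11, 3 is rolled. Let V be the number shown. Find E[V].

E[V | heads] = (1+5+2)/3 = 8/3.
E[V | tails] = (9+2+11+3)/4 = 25/4.
By the law of total expectation,
E[V] = (5/11)·(8/3) + (6/11)·(25/4) = 305/66.

305/66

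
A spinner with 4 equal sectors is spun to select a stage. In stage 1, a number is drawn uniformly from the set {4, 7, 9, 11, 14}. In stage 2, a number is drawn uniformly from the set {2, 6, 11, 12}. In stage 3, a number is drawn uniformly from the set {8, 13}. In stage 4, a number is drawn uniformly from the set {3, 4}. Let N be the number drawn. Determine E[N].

E[N | stage 1] = (4+7+9+11+14)/5 = 9.
E[N | stage 2] = (2+6+11+12)/4 = 31/4.
E[N | stage 3] = (8+13)/2 = 21/2.
E[N | stage 4] = (3+4)/2 = 7/2.
E[N] = (1/4)·(9) + (1/4)·(31/4) + (1/4)·(21/2) + (1/4)·(7/2) = 123/16.

123/16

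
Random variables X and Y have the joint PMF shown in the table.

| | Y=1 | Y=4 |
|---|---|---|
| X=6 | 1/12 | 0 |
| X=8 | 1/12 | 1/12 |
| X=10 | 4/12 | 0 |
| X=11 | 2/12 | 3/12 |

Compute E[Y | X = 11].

P(X = 11) = 5/12.
Summing Y·P(X=x,Y=y) over the conditioning event gives 7/6.
E[Y | X = 11] = (7/6) / (5/12) = 14/5.

14/5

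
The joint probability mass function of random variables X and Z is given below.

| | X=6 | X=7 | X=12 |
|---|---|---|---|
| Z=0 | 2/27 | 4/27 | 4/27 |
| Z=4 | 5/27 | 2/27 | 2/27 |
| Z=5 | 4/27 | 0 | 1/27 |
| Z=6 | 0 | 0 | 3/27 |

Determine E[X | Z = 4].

68/9

P(Z = 4) = 1/3.
Σ X·P over the event = 6·(5/27) + 7·(2/27) + 12·(2/27) = 68/27.
E[X | Z = 4] = (68/27) / (1/3) = 68/9.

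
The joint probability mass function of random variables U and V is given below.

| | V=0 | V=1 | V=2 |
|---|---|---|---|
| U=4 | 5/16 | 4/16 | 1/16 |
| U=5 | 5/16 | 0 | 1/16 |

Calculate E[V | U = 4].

P(U = 4) = 5/8.
Σ V·P over the event = 0·(5/16) + 1·(4/16) + 2·(1/16) = 3/8.
E[V | U = 4] = (3/8) / (5/8) = 3/5.

3/5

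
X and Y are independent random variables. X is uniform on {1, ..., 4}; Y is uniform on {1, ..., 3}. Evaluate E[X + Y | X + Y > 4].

17/3

Outcomes with X + Y > 4: (2,3), (3,2), (3,3), (4,1), (4,2), (4,3), each with probability 1/12.
E[X + Y | X + Y > 4] = (5 + 5 + 6 + 5 + 6 + 7) / 6 = 17/3.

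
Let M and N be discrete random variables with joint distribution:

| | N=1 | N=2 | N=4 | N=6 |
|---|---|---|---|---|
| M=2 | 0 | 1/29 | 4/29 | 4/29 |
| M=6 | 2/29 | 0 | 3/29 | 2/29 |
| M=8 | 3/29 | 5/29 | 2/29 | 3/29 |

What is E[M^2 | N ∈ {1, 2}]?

P(N ∈ {1, 2}) = 11/29.
Summing M^2·P(M=x,N=y) over the conditioning event gives 588/29.
E[M^2 | N ∈ {1, 2}] = (588/29) / (11/29) = 588/11.

588/11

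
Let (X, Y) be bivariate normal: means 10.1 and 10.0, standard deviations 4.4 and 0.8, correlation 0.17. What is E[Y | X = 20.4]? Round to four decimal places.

For a bivariate normal, E[Y | X=x] = μ_Y + ρ·(σ_Y/σ_X)·(x − μ_X).
E[Y | X=20.4] = 10.0 + (0.17)·(0.8/4.4)·(20.4 − (10.1)) = 10.0 + (0.030909)·(10.3) = 10.3184.

10.3184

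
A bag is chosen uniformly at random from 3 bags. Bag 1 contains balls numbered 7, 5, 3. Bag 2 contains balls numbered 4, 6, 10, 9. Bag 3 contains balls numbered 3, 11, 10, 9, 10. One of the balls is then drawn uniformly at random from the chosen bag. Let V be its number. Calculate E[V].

E[V | bag 1] = (7+5+3)/3 = 5.
E[V | bag 2] = (4+6+10+9)/4 = 29/4.
E[V | bag 3] = (3+11+10+9+10)/5 = 43/5.
By the law of total expectation,
E[V] = (1/3)·(5) + (1/3)·(29/4) + (1/3)·(43/5) = 139/20.

139/20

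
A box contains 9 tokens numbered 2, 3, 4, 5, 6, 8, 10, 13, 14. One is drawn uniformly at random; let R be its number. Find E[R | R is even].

22/3

P(R is even) = 2/3.
Σ over the event: 2·1/9 + 4·1/9 + 6·1/9 + 8·1/9 + 10·1/9 + 14·1/9 = 44/9.
E[R | R is even] = (44/9) / (2/3) = 22/3.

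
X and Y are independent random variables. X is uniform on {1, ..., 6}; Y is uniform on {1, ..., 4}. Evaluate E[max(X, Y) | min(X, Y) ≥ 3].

37/8

Outcomes with min(X, Y) ≥ 3: (3,3), (3,4), (4,3), (4,4), (5,3), (5,4), (6,3), (6,4), each with probability 1/24.
E[max(X, Y) | min(X, Y) ≥ 3] = (3 + 4 + 4 + 4 + 5 + 5 + 6 + 6) / 8 = 37/8.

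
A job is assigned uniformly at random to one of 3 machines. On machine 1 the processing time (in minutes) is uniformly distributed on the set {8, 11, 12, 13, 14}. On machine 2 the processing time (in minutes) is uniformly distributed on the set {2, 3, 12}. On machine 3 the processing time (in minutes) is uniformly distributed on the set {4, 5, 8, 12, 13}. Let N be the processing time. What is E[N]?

E[N | machine 1] = (8+11+12+13+14)/5 = 58/5.
E[N | machine 2] = (2+3+12)/3 = 17/3.
E[N | machine 3] = (4+5+8+12+13)/5 = 42/5.
By the law of total expectation,
E[N] = (1/3)·(58/5) + (1/3)·(17/3) + (1/3)·(42/5) = 77/9.

77/9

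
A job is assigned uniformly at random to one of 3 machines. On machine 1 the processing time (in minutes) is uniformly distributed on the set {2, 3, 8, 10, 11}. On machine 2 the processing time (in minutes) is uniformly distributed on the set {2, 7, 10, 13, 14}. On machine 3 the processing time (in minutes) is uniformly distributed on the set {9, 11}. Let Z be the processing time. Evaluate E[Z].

26/3

E[Z | machine 1] = (2+3+8+10+11)/5 = 34/5.
E[Z | machine 2] = (2+7+10+13+14)/5 = 46/5.
E[Z | machine 3] = (9+11)/2 = 10.
By the law of total expectation,
E[Z] = (1/3)·(34/5) + (1/3)·(46/5) + (1/3)·(10) = 26/3.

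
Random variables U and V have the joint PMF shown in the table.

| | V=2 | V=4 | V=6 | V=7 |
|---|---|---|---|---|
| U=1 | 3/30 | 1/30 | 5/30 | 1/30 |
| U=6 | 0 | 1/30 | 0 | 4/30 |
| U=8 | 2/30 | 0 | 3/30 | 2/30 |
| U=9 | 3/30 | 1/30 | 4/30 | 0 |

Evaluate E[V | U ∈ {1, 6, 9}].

113/23

P(U ∈ {1, 6, 9}) = 23/30.
Summing V·P(U=x,V=y) over the conditioning event gives 113/30.
E[V | U ∈ {1, 6, 9}] = (113/30) / (23/30) = 113/23.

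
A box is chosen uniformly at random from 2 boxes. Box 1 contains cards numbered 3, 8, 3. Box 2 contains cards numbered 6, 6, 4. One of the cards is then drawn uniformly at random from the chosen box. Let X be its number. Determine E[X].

5

E[X | box 1] = (3+8+3)/3 = 14/3.
E[X | box 2] = (6+6+4)/3 = 16/3.
By the law of total expectation,
E[X] = (1/2)·(14/3) + (1/2)·(16/3) = 5.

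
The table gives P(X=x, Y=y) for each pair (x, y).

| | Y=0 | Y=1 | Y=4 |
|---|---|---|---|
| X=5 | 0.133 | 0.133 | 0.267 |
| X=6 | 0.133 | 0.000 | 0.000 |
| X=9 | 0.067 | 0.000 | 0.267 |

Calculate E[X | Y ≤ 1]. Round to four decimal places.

P(Y ≤ 1) = 0.466.
Σ X·P over the event = 5·(0.133) + 5·(0.133) + 6·(0.133) + 9·(0.067) = 2.731.
E[X | Y ≤ 1] = (2.731) / (0.466) = 5.8605.

5.8605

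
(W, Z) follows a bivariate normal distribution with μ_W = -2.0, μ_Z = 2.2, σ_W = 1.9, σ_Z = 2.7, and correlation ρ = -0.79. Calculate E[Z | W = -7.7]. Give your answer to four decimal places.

E[Z | W=x] = μ_Z + ρ(σ_Z/σ_W)(x − μ_W) for jointly normal variables.
E[Z | W=-7.7] = 2.2 + (-0.79)·(2.7/1.9)·(-7.7 − (-2.0)) = 2.2 + (-1.12263)·(-5.7) = 8.5990.

8.5990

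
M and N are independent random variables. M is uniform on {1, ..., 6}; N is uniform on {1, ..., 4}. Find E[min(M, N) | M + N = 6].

2

Outcomes with M + N = 6: (2,4), (3,3), (4,2), (5,1), each with probability 1/24.
E[min(M, N) | M + N = 6] = (2 + 3 + 2 + 1) / 4 = 2.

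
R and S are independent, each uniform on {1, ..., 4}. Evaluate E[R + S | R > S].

Outcomes with R > S: (2,1), (3,1), (3,2), (4,1), (4,2), (4,3), each with probability 1/16.
E[R + S | R > S] = (3 + 4 + 5 + 5 + 6 + 7) / 6 = 5.

5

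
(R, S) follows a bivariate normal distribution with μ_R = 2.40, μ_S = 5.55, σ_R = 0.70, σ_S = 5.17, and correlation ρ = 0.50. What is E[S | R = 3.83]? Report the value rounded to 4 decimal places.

10.8308

The regression of S on R has slope ρ·σ_S/σ_R and passes through (μ_R, μ_S).
E[S | R=3.83] = 5.55 + (0.50)·(5.17/0.70)·(3.83 − (2.40)) = 5.55 + (3.6929)·(1.43) = 10.8308.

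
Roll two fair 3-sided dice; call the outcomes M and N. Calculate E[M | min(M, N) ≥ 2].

Outcomes with min(M, N) ≥ 2: (2,2), (2,3), (3,2), (3,3), each with probability 1/9.
E[M | min(M, N) ≥ 2] = (2 + 2 + 3 + 3) / 4 = 5/2.

5/2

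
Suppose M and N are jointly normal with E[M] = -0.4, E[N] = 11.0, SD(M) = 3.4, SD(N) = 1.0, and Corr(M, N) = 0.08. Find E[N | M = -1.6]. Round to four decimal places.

10.9718

For a bivariate normal, E[N | M=x] = μ_N + ρ·(σ_N/σ_M)·(x − μ_M).
E[N | M=-1.6] = 11.0 + (0.08)·(1.0/3.4)·(-1.6 − (-0.4)) = 11.0 + (0.023529)·(-1.2) = 10.9718.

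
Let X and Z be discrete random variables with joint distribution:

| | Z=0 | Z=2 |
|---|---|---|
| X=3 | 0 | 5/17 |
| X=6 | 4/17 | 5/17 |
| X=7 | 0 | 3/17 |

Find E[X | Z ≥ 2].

P(Z ≥ 2) = 13/17.
Summing X·P(X=x,Z=y) over the conditioning event gives 66/17.
E[X | Z ≥ 2] = (66/17) / (13/17) = 66/13.

66/13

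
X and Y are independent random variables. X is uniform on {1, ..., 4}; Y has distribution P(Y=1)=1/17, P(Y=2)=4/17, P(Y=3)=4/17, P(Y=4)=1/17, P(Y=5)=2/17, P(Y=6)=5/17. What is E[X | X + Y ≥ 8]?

P(X + Y ≥ 8) = 5/17.
Summing X·P(x,y) over outcomes with X + Y ≥ 8 gives 63/68.
E[X | X + Y ≥ 8] = (63/68) / (5/17) = 63/20.

63/20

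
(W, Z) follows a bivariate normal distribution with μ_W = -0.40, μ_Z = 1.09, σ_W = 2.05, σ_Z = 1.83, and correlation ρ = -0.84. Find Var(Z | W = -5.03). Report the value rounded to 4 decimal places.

0.9859

Var(Z | W=x) = (1 − ρ²)·σ_Z².
Var(Z | W=-5.03) = (1.83)²·(1 − (-0.84)²) = 3.3489·0.2944 = 0.9859.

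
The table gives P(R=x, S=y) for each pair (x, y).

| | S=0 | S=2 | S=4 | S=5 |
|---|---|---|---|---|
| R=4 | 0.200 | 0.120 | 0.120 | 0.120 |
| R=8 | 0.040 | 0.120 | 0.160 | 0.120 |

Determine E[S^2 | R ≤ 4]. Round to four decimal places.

P(R ≤ 4) = 0.560.
Σ S^2·P over the event = 0·(0.200) + 4·(0.120) + 16·(0.120) + 25·(0.120) = 5.400.
E[S^2 | R ≤ 4] = (5.400) / (0.560) = 9.6429.

9.6429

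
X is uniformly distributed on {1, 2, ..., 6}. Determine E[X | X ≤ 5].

Given X ≤ 5, X is equally likely to be any of {1, 2, 3, 4, 5}.
E[X | X ≤ 5] = (1 + 2 + 3 + 4 + 5) / 5 = 3.

3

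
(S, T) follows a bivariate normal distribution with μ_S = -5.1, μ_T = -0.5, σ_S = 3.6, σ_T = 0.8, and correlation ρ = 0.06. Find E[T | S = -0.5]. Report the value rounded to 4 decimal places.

-0.4387

E[T | S=x] = μ_T + ρ(σ_T/σ_S)(x − μ_S) for jointly normal variables.
E[T | S=-0.5] = -0.5 + (0.06)·(0.8/3.6)·(-0.5 − (-5.1)) = -0.5 + (0.013333)·(4.6) = -0.4387.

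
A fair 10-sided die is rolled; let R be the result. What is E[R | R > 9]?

10

Given R > 9, R is equally likely to be any of {10}.
E[R | R > 9] = (10) / 1 = 10.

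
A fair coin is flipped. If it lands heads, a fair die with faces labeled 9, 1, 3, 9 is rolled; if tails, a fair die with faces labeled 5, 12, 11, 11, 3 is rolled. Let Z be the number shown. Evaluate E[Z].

E[Z | heads] = (9+1+3+9)/4 = 11/2.
E[Z | tails] = (5+12+11+11+3)/5 = 42/5.
E[Z] = (1/2)·(11/2) + (1/2)·(42/5) = 139/20.

139/20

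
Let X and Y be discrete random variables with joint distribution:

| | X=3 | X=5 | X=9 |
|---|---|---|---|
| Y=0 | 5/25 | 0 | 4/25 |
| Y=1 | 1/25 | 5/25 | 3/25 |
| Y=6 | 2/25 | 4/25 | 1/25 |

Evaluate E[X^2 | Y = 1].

P(Y = 1) = 9/25.
Summing X^2·P(X=x,Y=y) over the conditioning event gives 377/25.
E[X^2 | Y = 1] = (377/25) / (9/25) = 377/9.

377/9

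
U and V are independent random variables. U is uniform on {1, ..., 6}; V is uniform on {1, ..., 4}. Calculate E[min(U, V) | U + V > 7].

Outcomes with U + V > 7: (4,4), (5,3), (5,4), (6,2), (6,3), (6,4), each with probability 1/24.
E[min(U, V) | U + V > 7] = (4 + 3 + 4 + 2 + 3 + 4) / 6 = 10/3.

10/3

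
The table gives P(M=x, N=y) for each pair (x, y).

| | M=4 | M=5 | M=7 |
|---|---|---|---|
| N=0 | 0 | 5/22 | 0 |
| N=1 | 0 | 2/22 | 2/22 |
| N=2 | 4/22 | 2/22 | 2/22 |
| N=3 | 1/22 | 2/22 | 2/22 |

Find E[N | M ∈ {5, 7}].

P(M ∈ {5, 7}) = 17/22.
Σ N·P over the event = 0·(5/22) + 1·(2/22) + 2·(2/22) + 3·(2/22) + 1·(2/22) + 2·(2/22) + 3·(2/22) = 12/11.
E[N | M ∈ {5, 7}] = (12/11) / (17/22) = 24/17.

24/17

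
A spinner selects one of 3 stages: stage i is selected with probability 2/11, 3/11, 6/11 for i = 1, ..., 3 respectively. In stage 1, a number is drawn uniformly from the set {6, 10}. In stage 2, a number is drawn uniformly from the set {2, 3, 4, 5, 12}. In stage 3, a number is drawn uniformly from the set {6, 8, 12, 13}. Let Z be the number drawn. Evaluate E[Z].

E[Z | stage 1] = (6+10)/2 = 8.
E[Z | stage 2] = (2+3+4+5+12)/5 = 26/5.
E[Z | stage 3] = (6+8+12+13)/4 = 39/4.
By the law of total expectation,
E[Z] = (2/11)·(8) + (3/11)·(26/5) + (6/11)·(39/4) = 901/110.

901/110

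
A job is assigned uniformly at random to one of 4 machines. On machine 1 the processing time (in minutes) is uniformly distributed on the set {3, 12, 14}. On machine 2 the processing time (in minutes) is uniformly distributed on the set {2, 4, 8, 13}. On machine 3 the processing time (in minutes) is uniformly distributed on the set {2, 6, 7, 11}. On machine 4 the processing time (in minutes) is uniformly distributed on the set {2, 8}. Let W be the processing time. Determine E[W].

335/48

E[W | machine 1] = (3+12+14)/3 = 29/3.
E[W | machine 2] = (2+4+8+13)/4 = 27/4.
E[W | machine 3] = (2+6+7+11)/4 = 13/2.
E[W | machine 4] = (2+8)/2 = 5.
E[W] = (1/4)·(29/3) + (1/4)·(27/4) + (1/4)·(13/2) + (1/4)·(5) = 335/48.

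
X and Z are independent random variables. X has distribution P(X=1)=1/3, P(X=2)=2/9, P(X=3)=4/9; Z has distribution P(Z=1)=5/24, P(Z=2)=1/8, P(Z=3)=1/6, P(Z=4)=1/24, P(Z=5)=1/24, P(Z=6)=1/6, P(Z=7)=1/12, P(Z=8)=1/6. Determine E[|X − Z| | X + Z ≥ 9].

P(X + Z ≥ 9) = 8/27.
Summing |X−Z|·P(x,y) over outcomes with X + Z ≥ 9 gives 13/9.
E[|X − Z| | X + Z ≥ 9] = (13/9) / (8/27) = 39/8.

39/8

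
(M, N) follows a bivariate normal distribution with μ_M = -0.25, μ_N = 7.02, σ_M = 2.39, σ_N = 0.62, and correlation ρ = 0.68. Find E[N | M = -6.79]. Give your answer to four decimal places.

5.8663

For a bivariate normal, E[N | M=x] = μ_N + ρ·(σ_N/σ_M)·(x − μ_M).
E[N | M=-6.79] = 7.02 + (0.68)·(0.62/2.39)·(-6.79 − (-0.25)) = 7.02 + (0.1764)·(-6.54) = 5.8663.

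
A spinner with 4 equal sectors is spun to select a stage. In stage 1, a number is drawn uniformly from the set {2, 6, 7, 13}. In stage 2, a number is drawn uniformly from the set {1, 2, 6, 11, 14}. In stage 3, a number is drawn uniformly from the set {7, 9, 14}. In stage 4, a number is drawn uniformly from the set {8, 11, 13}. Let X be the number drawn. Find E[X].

E[X | stage 1] = (2+6+7+13)/4 = 7.
E[X | stage 2] = (1+2+6+11+14)/5 = 34/5.
E[X | stage 3] = (7+9+14)/3 = 10.
E[X | stage 4] = (8+11+13)/3 = 32/3.
By the law of total expectation,
E[X] = (1/4)·(7) + (1/4)·(34/5) + (1/4)·(10) + (1/4)·(32/3) = 517/60.

517/60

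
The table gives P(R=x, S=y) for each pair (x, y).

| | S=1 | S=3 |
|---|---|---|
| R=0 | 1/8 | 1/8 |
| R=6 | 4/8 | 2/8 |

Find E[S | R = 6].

5/3

P(R = 6) = 3/4.
Σ S·P over the event = 1·(4/8) + 3·(2/8) = 5/4.
E[S | R = 6] = (5/4) / (3/4) = 5/3.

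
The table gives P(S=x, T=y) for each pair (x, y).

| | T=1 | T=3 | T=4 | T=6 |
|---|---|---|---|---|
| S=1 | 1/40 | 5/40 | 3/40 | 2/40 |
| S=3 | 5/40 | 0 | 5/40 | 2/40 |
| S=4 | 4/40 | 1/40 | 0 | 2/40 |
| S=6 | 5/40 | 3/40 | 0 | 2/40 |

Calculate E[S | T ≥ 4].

P(T ≥ 4) = 2/5.
Σ S·P over the event = 1·(3/40) + 1·(2/40) + 3·(5/40) + 3·(2/40) + 4·(2/40) + 6·(2/40) = 23/20.
E[S | T ≥ 4] = (23/20) / (2/5) = 23/8.

23/8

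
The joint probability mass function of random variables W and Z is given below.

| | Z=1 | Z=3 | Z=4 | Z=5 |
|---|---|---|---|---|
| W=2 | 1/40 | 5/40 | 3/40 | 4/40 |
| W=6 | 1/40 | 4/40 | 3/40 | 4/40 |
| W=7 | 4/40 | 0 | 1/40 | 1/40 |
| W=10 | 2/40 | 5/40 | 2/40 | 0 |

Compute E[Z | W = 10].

25/9

P(W = 10) = 9/40.
Σ Z·P over the event = 1·(2/40) + 3·(5/40) + 4·(2/40) = 5/8.
E[Z | W = 10] = (5/8) / (9/40) = 25/9.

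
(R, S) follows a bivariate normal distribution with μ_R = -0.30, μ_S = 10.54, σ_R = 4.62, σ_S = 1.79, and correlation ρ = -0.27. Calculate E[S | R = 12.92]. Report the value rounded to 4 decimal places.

E[S | R=x] = μ_S + ρ(σ_S/σ_R)(x − μ_R) for jointly normal variables.
E[S | R=12.92] = 10.54 + (-0.27)·(1.79/4.62)·(12.92 − (-0.30)) = 10.54 + (-0.10461)·(13.22) = 9.1571.

9.1571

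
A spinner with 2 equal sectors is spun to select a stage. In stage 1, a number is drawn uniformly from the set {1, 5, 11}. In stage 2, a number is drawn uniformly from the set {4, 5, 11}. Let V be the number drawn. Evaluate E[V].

37/6

E[V | stage 1] = (1+5+11)/3 = 17/3.
E[V | stage 2] = (4+5+11)/3 = 20/3.
By the law of total expectation,
E[V] = (1/2)·(17/3) + (1/2)·(20/3) = 37/6.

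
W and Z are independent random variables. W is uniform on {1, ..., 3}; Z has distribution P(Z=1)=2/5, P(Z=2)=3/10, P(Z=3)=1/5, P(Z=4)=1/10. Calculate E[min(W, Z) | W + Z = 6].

8/3

P(W + Z = 6) = 1/10.
Summing min(W,Z)·P(x,y) over outcomes with W + Z = 6 gives 4/15.
E[min(W, Z) | W + Z = 6] = (4/15) / (1/10) = 8/3.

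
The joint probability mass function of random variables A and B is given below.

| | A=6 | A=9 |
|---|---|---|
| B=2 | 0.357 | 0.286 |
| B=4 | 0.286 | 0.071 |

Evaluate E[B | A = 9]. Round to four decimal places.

2.3978

P(A = 9) = 0.357.
Σ B·P over the event = 2·(0.286) + 4·(0.071) = 0.856.
E[B | A = 9] = (0.856) / (0.357) = 2.3978.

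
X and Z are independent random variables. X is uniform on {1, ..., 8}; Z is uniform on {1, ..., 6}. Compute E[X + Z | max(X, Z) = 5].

Outcomes with max(X, Z) = 5: (1,5), (2,5), (3,5), (4,5), (5,1), (5,2), (5,3), (5,4), (5,5), each with probability 1/48.
E[X + Z | max(X, Z) = 5] = (6 + 7 + 8 + 9 + 6 + 7 + 8 + 9 + 10) / 9 = 70/9.

70/9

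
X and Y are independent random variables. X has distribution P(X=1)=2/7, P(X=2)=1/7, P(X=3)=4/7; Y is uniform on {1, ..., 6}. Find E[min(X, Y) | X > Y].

13/9

P(X > Y) = 3/14.
Summing min(X,Y)·P(x,y) over outcomes with X > Y gives 13/42.
E[min(X, Y) | X > Y] = (13/42) / (3/14) = 13/9.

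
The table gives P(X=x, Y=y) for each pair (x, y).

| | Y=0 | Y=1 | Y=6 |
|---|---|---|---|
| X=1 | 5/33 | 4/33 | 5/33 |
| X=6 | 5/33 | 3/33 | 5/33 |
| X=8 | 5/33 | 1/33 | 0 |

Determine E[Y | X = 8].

P(X = 8) = 2/11.
Σ Y·P over the event = 0·(5/33) + 1·(1/33) = 1/33.
E[Y | X = 8] = (1/33) / (2/11) = 1/6.

1/6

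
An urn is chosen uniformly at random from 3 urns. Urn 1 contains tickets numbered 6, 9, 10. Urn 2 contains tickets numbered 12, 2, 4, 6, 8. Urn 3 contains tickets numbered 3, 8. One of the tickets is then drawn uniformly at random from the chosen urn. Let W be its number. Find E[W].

E[W | urn 1] = (6+9+10)/3 = 25/3.
E[W | urn 2] = (12+2+4+6+8)/5 = 32/5.
E[W | urn 3] = (3+8)/2 = 11/2.
By the law of total expectation,
E[W] = (1/3)·(25/3) + (1/3)·(32/5) + (1/3)·(11/2) = 607/90.

607/90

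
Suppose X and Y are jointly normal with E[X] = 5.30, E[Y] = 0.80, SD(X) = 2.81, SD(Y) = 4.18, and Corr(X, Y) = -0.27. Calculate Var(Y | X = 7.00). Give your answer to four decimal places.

16.1987

For a bivariate normal, Var(Y | X=x) = σ_Y²(1 − ρ²).
Var(Y | X=7.00) = (4.18)²·(1 − (-0.27)²) = 17.4724·0.9271 = 16.1987.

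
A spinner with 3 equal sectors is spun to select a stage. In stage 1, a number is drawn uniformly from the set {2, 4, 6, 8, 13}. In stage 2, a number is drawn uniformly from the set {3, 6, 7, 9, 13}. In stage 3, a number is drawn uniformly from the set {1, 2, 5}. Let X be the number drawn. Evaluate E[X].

253/45

E[X | stage 1] = (2+4+6+8+13)/5 = 33/5.
E[X | stage 2] = (3+6+7+9+13)/5 = 38/5.
E[X | stage 3] = (1+2+5)/3 = 8/3.
E[X] = (1/3)·(33/5) + (1/3)·(38/5) + (1/3)·(8/3) = 253/45.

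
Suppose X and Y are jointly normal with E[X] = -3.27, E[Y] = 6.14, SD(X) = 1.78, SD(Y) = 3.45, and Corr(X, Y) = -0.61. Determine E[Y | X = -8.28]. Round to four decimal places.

E[Y | X=x] = μ_Y + ρ(σ_Y/σ_X)(x − μ_X) for jointly normal variables.
E[Y | X=-8.28] = 6.14 + (-0.61)·(3.45/1.78)·(-8.28 − (-3.27)) = 6.14 + (-1.1823)·(-5.01) = 12.0633.

12.0633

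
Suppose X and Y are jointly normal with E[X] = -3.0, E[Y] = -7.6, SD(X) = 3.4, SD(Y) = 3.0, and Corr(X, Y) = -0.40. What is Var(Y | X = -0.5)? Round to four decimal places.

7.5600

For a bivariate normal, Var(Y | X=x) = σ_Y²(1 − ρ²).
Var(Y | X=-0.5) = (3.0)²·(1 − (-0.40)²) = 9·0.84 = 7.5600.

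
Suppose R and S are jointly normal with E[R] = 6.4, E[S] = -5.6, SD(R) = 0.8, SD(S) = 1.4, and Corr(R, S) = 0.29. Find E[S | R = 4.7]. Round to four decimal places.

-6.4628

For a bivariate normal, E[S | R=x] = μ_S + ρ·(σ_S/σ_R)·(x − μ_R).
E[S | R=4.7] = -5.6 + (0.29)·(1.4/0.8)·(4.7 − (6.4)) = -5.6 + (0.5075)·(-1.7) = -6.4628.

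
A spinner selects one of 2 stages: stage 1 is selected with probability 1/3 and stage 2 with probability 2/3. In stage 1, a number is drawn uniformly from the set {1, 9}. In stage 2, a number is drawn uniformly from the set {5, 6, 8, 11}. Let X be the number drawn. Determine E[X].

E[X | stage 1] = (1+9)/2 = 5.
E[X | stage 2] = (5+6+8+11)/4 = 15/2.
By the law of total expectation,
E[X] = (1/3)·(5) + (2/3)·(15/2) = 20/3.

20/3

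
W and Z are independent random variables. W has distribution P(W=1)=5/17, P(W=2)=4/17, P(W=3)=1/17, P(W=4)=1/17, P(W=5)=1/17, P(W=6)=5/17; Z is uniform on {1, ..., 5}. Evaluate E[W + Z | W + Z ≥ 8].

121/13

P(W + Z ≥ 8) = 26/85.
Summing (W+Z)·P(x,y) over outcomes with W + Z ≥ 8 gives 242/85.
E[W + Z | W + Z ≥ 8] = (242/85) / (26/85) = 121/13.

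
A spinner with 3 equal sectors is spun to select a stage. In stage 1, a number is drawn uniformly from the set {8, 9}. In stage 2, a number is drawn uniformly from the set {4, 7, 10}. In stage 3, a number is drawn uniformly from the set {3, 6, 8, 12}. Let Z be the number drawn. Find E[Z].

E[Z | stage 1] = (8+9)/2 = 17/2.
E[Z | stage 2] = (4+7+10)/3 = 7.
E[Z | stage 3] = (3+6+8+12)/4 = 29/4.
By the law of total expectation,
E[Z] = (1/3)·(17/2) + (1/3)·(7) + (1/3)·(29/4) = 91/12.

91/12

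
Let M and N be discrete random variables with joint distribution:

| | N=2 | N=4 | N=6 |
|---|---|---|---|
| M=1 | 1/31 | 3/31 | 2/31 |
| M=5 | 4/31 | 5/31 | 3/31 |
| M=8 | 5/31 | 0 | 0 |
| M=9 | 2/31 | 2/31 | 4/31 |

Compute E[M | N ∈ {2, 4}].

125/22

P(N ∈ {2, 4}) = 22/31.
Summing M·P(M=x,N=y) over the conditioning event gives 125/31.
E[M | N ∈ {2, 4}] = (125/31) / (22/31) = 125/22.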